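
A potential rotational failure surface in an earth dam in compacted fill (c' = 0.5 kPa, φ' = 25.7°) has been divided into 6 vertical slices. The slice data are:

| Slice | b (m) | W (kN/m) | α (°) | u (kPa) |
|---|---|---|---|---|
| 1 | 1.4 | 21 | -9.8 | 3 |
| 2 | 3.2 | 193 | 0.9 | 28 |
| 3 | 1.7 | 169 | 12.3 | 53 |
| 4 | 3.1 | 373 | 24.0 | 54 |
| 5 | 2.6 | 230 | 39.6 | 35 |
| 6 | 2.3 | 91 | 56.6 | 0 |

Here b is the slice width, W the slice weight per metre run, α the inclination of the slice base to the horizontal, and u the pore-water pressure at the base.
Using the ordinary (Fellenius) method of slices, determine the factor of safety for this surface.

FS = 0.56

Ordinary method of slices: FS = Σ[c'·Δl_i + (W_i cosα_i − u_i·Δl_i)·tanφ'] / Σ W_i sinα_i, with Δl_i = b_i / cosα_i.
Slice 1: Δl = 1.4/cos(-9.8°) = 1.421 m; N'_1 = 21·cos(-9.8°) − 3·1.421 = 16.4; c'Δl = 0.71; W sinα = -3.6
Slice 2: Δl = 3.2/cos0.9° = 3.200 m; N'_2 = 193·cos0.9° − 28·3.200 = 103.4; c'Δl = 1.60; W sinα = 3.0
Slice 3: Δl = 1.7/cos12.3° = 1.740 m; N'_3 = 169·cos12.3° − 53·1.740 = 72.9; c'Δl = 0.87; W sinα = 36.0
Slice 4: Δl = 3.1/cos24.0° = 3.393 m; N'_4 = 373·cos24.0° − 54·3.393 = 157.5; c'Δl = 1.70; W sinα = 151.7
Slice 5: Δl = 2.6/cos39.6° = 3.374 m; N'_5 = 230·cos39.6° − 35·3.374 = 59.1; c'Δl = 1.69; W sinα = 146.6
Slice 6: Δl = 2.3/cos56.6° = 4.178 m; N'_6 = 91·cos56.6° − 0·4.178 = 50.1; c'Δl = 2.09; W sinα = 76.0
Σc'Δl = 8.7 kN/m; ΣN' = 459.4 kN/m; ΣW sinα = 409.8 kN/m
Resisting = 8.7 + 459.4·tan25.7° = 8.7 + 221.1 = 229.8 kN/m
FS = 229.8 / 409.8 = 0.561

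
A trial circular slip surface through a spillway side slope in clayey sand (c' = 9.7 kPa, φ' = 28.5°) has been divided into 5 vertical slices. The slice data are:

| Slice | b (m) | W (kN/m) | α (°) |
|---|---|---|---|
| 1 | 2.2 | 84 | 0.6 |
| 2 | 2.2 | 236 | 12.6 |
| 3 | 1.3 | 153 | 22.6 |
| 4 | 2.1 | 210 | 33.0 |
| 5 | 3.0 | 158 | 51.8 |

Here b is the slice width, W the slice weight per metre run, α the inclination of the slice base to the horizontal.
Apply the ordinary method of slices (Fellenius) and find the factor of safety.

Ordinary method of slices: FS = Σ[c'·Δl_i + (W_i cosα_i)·tanφ'] / Σ W_i sinα_i, with Δl_i = b_i / cosα_i.
Slice 1: Δl = 2.2/cos0.6° = 2.200 m; N'_1 = 84·cos0.6° = 84.0; c'Δl = 21.34; W sinα = 0.9
Slice 2: Δl = 2.2/cos12.6° = 2.254 m; N'_2 = 236·cos12.6° = 230.3; c'Δl = 21.87; W sinα = 51.5
Slice 3: Δl = 1.3/cos22.6° = 1.408 m; N'_3 = 153·cos22.6° = 141.3; c'Δl = 13.66; W sinα = 58.8
Slice 4: Δl = 2.1/cos33.0° = 2.504 m; N'_4 = 210·cos33.0° = 176.1; c'Δl = 24.29; W sinα = 114.4
Slice 5: Δl = 3.0/cos51.8° = 4.851 m; N'_5 = 158·cos51.8° = 97.7; c'Δl = 47.06; W sinα = 124.2
Σc'Δl = 128.2 kN/m; ΣN' = 729.4 kN/m; ΣW sinα = 349.7 kN/m
Resisting = 128.2 + 729.4·tan28.5° = 128.2 + 396.0 = 524.2 kN/m
FS = 524.2 / 349.7 = 1.499

FS = 1.50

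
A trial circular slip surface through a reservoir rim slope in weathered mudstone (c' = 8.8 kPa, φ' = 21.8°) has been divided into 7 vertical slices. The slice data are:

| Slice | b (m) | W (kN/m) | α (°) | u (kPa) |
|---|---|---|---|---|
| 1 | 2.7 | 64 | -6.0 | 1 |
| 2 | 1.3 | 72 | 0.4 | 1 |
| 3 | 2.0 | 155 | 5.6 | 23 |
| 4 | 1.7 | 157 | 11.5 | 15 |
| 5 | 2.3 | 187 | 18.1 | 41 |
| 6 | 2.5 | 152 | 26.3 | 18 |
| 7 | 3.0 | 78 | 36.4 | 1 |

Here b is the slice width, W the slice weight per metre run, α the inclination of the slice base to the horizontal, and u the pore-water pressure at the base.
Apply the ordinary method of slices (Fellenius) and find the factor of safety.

Ordinary method of slices: FS = Σ[c'·Δl_i + (W_i cosα_i − u_i·Δl_i)·tanφ'] / Σ W_i sinα_i, with Δl_i = b_i / cosα_i.
Slice 1: Δl = 2.7/cos(-6.0°) = 2.715 m; N'_1 = 64·cos(-6.0°) − 1·2.715 = 60.9; c'Δl = 23.89; W sinα = -6.7
Slice 2: Δl = 1.3/cos0.4° = 1.300 m; N'_2 = 72·cos0.4° − 1·1.300 = 70.7; c'Δl = 11.44; W sinα = 0.5
Slice 3: Δl = 2.0/cos5.6° = 2.010 m; N'_3 = 155·cos5.6° − 23·2.010 = 108.0; c'Δl = 17.68; W sinα = 15.1
Slice 4: Δl = 1.7/cos11.5° = 1.735 m; N'_4 = 157·cos11.5° − 15·1.735 = 127.8; c'Δl = 15.27; W sinα = 31.3
Slice 5: Δl = 2.3/cos18.1° = 2.420 m; N'_5 = 187·cos18.1° − 41·2.420 = 78.5; c'Δl = 21.29; W sinα = 58.1
Slice 6: Δl = 2.5/cos26.3° = 2.789 m; N'_6 = 152·cos26.3° − 18·2.789 = 86.1; c'Δl = 24.54; W sinα = 67.3
Slice 7: Δl = 3.0/cos36.4° = 3.727 m; N'_7 = 78·cos36.4° − 1·3.727 = 59.1; c'Δl = 32.80; W sinα = 46.3
Σc'Δl = 146.9 kN/m; ΣN' = 591.2 kN/m; ΣW sinα = 212.0 kN/m
Resisting = 146.9 + 591.2·tan21.8° = 146.9 + 236.4 = 383.4 kN/m
FS = 383.4 / 212.0 = 1.809

FS = 1.81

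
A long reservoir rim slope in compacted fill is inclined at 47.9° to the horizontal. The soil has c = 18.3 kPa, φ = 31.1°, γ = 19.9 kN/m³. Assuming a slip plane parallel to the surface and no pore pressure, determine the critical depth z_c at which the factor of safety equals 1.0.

z_c = 4.06 m

Setting FS = 1.00 in FS = [c + γz cos²β tanφ] / [γz sinβ cosβ] and solving for z:
z = c / [γ cosβ (FS·sinβ − cosβ·tanφ)]
  = 18.3 / [19.9·cos47.9°·(1.00·sin47.9° − cos47.9°·tan31.1°)]
  = 18.3 / [19.9·0.6704·(1.00·0.7420 − 0.6704·0.6032)]
  = 18.3 / 4.5034 = 4.064 m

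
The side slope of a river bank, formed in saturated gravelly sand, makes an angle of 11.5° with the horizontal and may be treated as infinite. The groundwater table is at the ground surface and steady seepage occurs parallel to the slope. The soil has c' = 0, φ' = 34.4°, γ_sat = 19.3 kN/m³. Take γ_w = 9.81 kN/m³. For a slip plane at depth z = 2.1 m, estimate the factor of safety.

FS = 1.65

With seepage parallel to the slope and the water table at the surface, the effective normal stress on the slip plane uses the buoyant unit weight γ' = γ_sat − γ_w while the driving shear stress uses γ_sat:
FS = [c' + γ' z cos²β tanφ'] / [γ_sat z sinβ cosβ]
(For c' = 0 this reduces to FS = (γ'/γ_sat)·tanφ'/tanβ.)
γ' = 19.3 − 9.81 = 9.49 kN/m³
Numerator = 0.0 + 9.49·2.1·cos²11.5°·tan34.4° = 0.0 + 9.49·2.1·0.9603·0.6847 = 13.103 kPa
Denominator = 19.3·2.1·sin11.5°·cos11.5° = 19.3·2.1·0.1994·0.9799 = 7.918 kPa
FS = 13.103 / 7.918 = 1.655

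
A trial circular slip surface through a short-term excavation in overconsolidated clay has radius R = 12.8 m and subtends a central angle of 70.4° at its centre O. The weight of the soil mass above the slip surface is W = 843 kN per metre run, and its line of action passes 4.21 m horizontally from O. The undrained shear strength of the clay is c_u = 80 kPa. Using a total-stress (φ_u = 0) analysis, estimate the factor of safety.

FS = 4.54

Taking moments about the centre O, the resisting moment is provided by the undrained shear strength acting along the arc:
Arc length L_a = R·θ = 12.8·(70.4°·π/180) = 12.8·1.2287 = 15.73 m
M_R = c_u·L_a·R = 80·15.73·12.8 = 16105.0 kN·m/m
M_D = W·d = 843·4.21 = 3549.0 kN·m/m
FS = M_R / M_D = 16105.0 / 3549.0 = 4.538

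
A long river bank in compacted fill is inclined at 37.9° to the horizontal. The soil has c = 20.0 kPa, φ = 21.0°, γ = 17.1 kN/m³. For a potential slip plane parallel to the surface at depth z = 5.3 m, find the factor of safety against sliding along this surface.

For an infinite slope with a slip plane parallel to the surface (no pore pressure): FS = [c + γz cos²β tanφ] / [γz sinβ cosβ].
γz = 17.1·5.3 = 90.63 kN/m²
Numerator = 20.0 + 90.63·cos²37.9°·tan21.0° = 20.0 + 90.63·0.6227·0.3839 = 41.662 kPa
Denominator = 90.63·sin37.9°·cos37.9° = 90.63·0.6143·0.7891 = 43.930 kPa
FS = 41.662 / 43.930 = 0.948

FS = 0.95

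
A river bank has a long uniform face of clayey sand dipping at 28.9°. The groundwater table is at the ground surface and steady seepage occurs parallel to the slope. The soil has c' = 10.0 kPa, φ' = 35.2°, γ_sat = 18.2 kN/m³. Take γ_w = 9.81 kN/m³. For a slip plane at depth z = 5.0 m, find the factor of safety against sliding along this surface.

With seepage parallel to the slope and the water table at the surface, the effective normal stress on the slip plane uses the buoyant unit weight γ' = γ_sat − γ_w while the driving shear stress uses γ_sat:
FS = [c' + γ' z cos²β tanφ'] / [γ_sat z sinβ cosβ]
γ' = 18.2 − 9.81 = 8.39 kN/m³
Numerator = 10.0 + 8.39·5.0·cos²28.9°·tan35.2° = 10.0 + 8.39·5.0·0.7664·0.7054 = 32.681 kPa
Denominator = 18.2·5.0·sin28.9°·cos28.9° = 18.2·5.0·0.4833·0.8755 = 38.502 kPa
FS = 32.681 / 38.502 = 0.849

FS = 0.85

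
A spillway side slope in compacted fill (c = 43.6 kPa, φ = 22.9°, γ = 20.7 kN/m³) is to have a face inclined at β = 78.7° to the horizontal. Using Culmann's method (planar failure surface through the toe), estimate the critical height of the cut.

H_c = 17.38 m

Culmann's analysis gives the critical failure plane at α_cr = (β + φ)/2 = (78.7 + 22.9)/2 = 50.8°, and the critical height
H_c = (4c/γ) · sinβ cosφ / [1 − cos(β − φ)]
    = (4·43.6/20.7) · sin78.7°·cos22.9° / [1 − cos(55.8°)]
    = 8.425 · 0.9806·0.9212 / [1 − 0.5621]
    = 8.425 · 0.9033 / 0.4379
    = 17.38 m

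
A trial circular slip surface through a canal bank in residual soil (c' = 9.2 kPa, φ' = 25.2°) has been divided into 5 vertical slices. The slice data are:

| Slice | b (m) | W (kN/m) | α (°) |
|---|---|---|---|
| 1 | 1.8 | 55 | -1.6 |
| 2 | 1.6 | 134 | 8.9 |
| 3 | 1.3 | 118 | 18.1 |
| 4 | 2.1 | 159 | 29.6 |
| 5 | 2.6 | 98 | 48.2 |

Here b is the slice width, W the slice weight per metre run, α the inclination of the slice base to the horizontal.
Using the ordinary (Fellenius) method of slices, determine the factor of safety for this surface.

FS = 1.63

Ordinary method of slices: FS = Σ[c'·Δl_i + (W_i cosα_i)·tanφ'] / Σ W_i sinα_i, with Δl_i = b_i / cosα_i.
Slice 1: Δl = 1.8/cos(-1.6°) = 1.801 m; N'_1 = 55·cos(-1.6°) = 55.0; c'Δl = 16.57; W sinα = -1.5
Slice 2: Δl = 1.6/cos8.9° = 1.619 m; N'_2 = 134·cos8.9° = 132.4; c'Δl = 14.90; W sinα = 20.7
Slice 3: Δl = 1.3/cos18.1° = 1.368 m; N'_3 = 118·cos18.1° = 112.2; c'Δl = 12.58; W sinα = 36.7
Slice 4: Δl = 2.1/cos29.6° = 2.415 m; N'_4 = 159·cos29.6° = 138.2; c'Δl = 22.22; W sinα = 78.5
Slice 5: Δl = 2.6/cos48.2° = 3.901 m; N'_5 = 98·cos48.2° = 65.3; c'Δl = 35.89; W sinα = 73.1
Σc'Δl = 102.2 kN/m; ΣN' = 503.1 kN/m; ΣW sinα = 207.4 kN/m
Resisting = 102.2 + 503.1·tan25.2° = 102.2 + 236.7 = 338.9 kN/m
FS = 338.9 / 207.4 = 1.634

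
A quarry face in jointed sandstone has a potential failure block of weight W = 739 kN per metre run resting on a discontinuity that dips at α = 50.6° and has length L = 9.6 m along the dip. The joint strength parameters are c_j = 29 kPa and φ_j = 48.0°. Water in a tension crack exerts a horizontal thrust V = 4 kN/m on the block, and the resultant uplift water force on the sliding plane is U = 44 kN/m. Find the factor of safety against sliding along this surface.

FS = 1.30

Resolving the block weight along and normal to the plane and applying the Mohr–Coulomb strength on the joint:
N' = W cosα − U − V sinα = 739·cos50.6° − 44 − 4·sin50.6° = 422.0 kN/m
Driving force T = W sinα + V cosα = 739·sin50.6° + 4·cos50.6° = 573.6 kN/m
Resisting force R = c_j·L + N'·tanφ_j = 29·9.6 + 422.0·tan48.0° = 278.4 + 468.7 = 747.1 kN/m
FS = R / T = 747.1 / 573.6 = 1.302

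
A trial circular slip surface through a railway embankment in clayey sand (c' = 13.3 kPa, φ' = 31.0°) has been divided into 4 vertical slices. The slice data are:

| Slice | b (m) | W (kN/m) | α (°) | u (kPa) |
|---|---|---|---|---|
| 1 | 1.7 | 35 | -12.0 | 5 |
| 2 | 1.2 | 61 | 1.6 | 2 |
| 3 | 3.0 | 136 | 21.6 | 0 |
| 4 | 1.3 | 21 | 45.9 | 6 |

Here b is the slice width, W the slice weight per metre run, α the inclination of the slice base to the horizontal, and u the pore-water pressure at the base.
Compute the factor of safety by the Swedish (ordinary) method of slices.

FS = 3.95

Ordinary method of slices: FS = Σ[c'·Δl_i + (W_i cosα_i − u_i·Δl_i)·tanφ'] / Σ W_i sinα_i, with Δl_i = b_i / cosα_i.
Slice 1: Δl = 1.7/cos(-12.0°) = 1.738 m; N'_1 = 35·cos(-12.0°) − 5·1.738 = 25.5; c'Δl = 23.12; W sinα = -7.3
Slice 2: Δl = 1.2/cos1.6° = 1.200 m; N'_2 = 61·cos1.6° − 2·1.200 = 58.6; c'Δl = 15.97; W sinα = 1.7
Slice 3: Δl = 3.0/cos21.6° = 3.227 m; N'_3 = 136·cos21.6° − 0·3.227 = 126.4; c'Δl = 42.91; W sinα = 50.1
Slice 4: Δl = 1.3/cos45.9° = 1.868 m; N'_4 = 21·cos45.9° − 6·1.868 = 3.4; c'Δl = 24.85; W sinα = 15.1
Σc'Δl = 106.8 kN/m; ΣN' = 214.0 kN/m; ΣW sinα = 59.6 kN/m
Resisting = 106.8 + 214.0·tan31.0° = 106.8 + 128.6 = 235.4 kN/m
FS = 235.4 / 59.6 = 3.952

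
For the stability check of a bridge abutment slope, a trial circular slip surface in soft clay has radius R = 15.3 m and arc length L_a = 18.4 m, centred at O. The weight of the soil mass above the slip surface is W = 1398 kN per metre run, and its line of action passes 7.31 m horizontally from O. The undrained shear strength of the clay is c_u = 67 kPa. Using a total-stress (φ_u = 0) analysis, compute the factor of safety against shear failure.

Taking moments about the centre O, the resisting moment is provided by the undrained shear strength acting along the arc:
M_R = c_u·L_a·R = 67·18.40·15.3 = 18861.8 kN·m/m
M_D = W·d = 1398·7.31 = 10219.4 kN·m/m
FS = M_R / M_D = 18861.8 / 10219.4 = 1.846

FS = 1.85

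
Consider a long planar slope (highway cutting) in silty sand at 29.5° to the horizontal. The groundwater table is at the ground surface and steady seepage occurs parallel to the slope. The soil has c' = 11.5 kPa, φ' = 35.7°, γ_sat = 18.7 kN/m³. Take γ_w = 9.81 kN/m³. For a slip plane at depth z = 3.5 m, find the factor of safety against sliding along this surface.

FS = 1.01

With seepage parallel to the slope and the water table at the surface, the effective normal stress on the slip plane uses the buoyant unit weight γ' = γ_sat − γ_w while the driving shear stress uses γ_sat:
FS = [c' + γ' z cos²β tanφ'] / [γ_sat z sinβ cosβ]
γ' = 18.7 − 9.81 = 8.89 kN/m³
Numerator = 11.5 + 8.89·3.5·cos²29.5°·tan35.7° = 11.5 + 8.89·3.5·0.7575·0.7186 = 28.437 kPa
Denominator = 18.7·3.5·sin29.5°·cos29.5° = 18.7·3.5·0.4924·0.8704 = 28.051 kPa
FS = 28.437 / 28.051 = 1.014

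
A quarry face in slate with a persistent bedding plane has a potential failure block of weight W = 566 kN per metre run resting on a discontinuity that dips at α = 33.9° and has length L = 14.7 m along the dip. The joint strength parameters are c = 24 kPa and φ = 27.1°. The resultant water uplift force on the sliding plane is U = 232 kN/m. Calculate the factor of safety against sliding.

Resolving the block weight along and normal to the plane and applying the Mohr–Coulomb strength on the joint:
N' = W cosα − U = 566·cos33.9° − 232 = 237.8 kN/m
Driving force T = W sinα = 566·sin33.9° = 315.7 kN/m
Resisting force R = c·L + N'·tanφ = 24·14.7 + 237.8·tan27.1° = 352.8 + 121.7 = 474.5 kN/m
FS = R / T = 474.5 / 315.7 = 1.503

FS = 1.50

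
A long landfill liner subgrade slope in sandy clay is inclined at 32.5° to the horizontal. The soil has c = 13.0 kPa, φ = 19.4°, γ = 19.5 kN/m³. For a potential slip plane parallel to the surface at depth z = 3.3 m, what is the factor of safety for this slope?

FS = 1.00

For an infinite slope with a slip plane parallel to the surface (no pore pressure): FS = [c + γz cos²β tanφ] / [γz sinβ cosβ].
γz = 19.5·3.3 = 64.35 kN/m²
Numerator = 13.0 + 64.35·cos²32.5°·tan19.4° = 13.0 + 64.35·0.7113·0.3522 = 29.119 kPa
Denominator = 64.35·sin32.5°·cos32.5° = 64.35·0.5373·0.8434 = 29.160 kPa
FS = 29.119 / 29.160 = 0.999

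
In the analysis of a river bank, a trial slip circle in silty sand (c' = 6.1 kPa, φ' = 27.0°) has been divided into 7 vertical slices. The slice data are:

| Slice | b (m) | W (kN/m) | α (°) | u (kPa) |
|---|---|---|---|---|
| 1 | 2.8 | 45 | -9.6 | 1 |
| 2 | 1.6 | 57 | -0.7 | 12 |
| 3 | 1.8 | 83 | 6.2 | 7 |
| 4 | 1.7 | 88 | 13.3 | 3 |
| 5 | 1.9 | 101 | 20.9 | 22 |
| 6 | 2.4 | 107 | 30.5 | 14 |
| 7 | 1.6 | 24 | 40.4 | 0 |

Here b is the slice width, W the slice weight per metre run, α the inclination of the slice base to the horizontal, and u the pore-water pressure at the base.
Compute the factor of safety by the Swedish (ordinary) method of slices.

FS = 2.13

Ordinary method of slices: FS = Σ[c'·Δl_i + (W_i cosα_i − u_i·Δl_i)·tanφ'] / Σ W_i sinα_i, with Δl_i = b_i / cosα_i.
Slice 1: Δl = 2.8/cos(-9.6°) = 2.840 m; N'_1 = 45·cos(-9.6°) − 1·2.840 = 41.5; c'Δl = 17.32; W sinα = -7.5
Slice 2: Δl = 1.6/cos(-0.7°) = 1.600 m; N'_2 = 57·cos(-0.7°) − 12·1.600 = 37.8; c'Δl = 9.76; W sinα = -0.7
Slice 3: Δl = 1.8/cos6.2° = 1.811 m; N'_3 = 83·cos6.2° − 7·1.811 = 69.8; c'Δl = 11.04; W sinα = 9.0
Slice 4: Δl = 1.7/cos13.3° = 1.747 m; N'_4 = 88·cos13.3° − 3·1.747 = 80.4; c'Δl = 10.66; W sinα = 20.2
Slice 5: Δl = 1.9/cos20.9° = 2.034 m; N'_5 = 101·cos20.9° − 22·2.034 = 49.6; c'Δl = 12.41; W sinα = 36.0
Slice 6: Δl = 2.4/cos30.5° = 2.785 m; N'_6 = 107·cos30.5° − 14·2.785 = 53.2; c'Δl = 16.99; W sinα = 54.3
Slice 7: Δl = 1.6/cos40.4° = 2.101 m; N'_7 = 24·cos40.4° − 0·2.101 = 18.3; c'Δl = 12.82; W sinα = 15.6
Σc'Δl = 91.0 kN/m; ΣN' = 350.6 kN/m; ΣW sinα = 126.9 kN/m
Resisting = 91.0 + 350.6·tan27.0° = 91.0 + 178.7 = 269.7 kN/m
FS = 269.7 / 126.9 = 2.125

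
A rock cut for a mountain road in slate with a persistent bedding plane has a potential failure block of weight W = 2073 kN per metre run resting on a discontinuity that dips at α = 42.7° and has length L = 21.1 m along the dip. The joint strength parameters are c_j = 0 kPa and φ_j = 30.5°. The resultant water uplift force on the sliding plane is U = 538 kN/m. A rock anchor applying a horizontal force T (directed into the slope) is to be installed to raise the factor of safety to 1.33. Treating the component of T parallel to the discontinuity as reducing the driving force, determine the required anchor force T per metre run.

Resolving forces along and normal to the sliding plane, with the horizontal anchor force T adding T·sinα to the effective normal force and T·cosα acting up the plane against the driving force:
FS = [c_jL + (W cosα − U + T sinα) tanφ_j] / [W sinα − T cosα]
Without the anchor: N' = 985.5 kN/m, driving T_d = 1405.8 kN/m, resisting R = 0·21.1 + 985.5·tan30.5° = 580.5 kN/m, FS = 0.41.
Setting FS = 1.33 and solving for T:
1.33·(1405.8 − T cos42.7°) = 580.5 + T sin42.7°·tan30.5°
T·(sin42.7°·tan30.5° + 1.33·cos42.7°) = 1.33·1405.8 − 580.5
T·(0.6782·0.5890 + 1.33·0.7349) = 1869.7 − 580.5 = 1289.3
T·1.3769 = 1289.3
T = 936.3 kN/m

T = 936 kN/m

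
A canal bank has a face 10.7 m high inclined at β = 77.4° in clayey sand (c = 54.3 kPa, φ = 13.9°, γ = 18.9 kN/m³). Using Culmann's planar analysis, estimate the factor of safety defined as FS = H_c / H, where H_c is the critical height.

FS = 1.84

H_c = (4c/γ) · sinβ cosφ / [1 − cos(β − φ)]
    = (4·54.3/18.9) · sin77.4°·cos13.9° / [1 − cos63.5°]
    = 11.492 · 0.9473 / 0.5538 = 19.66 m
FS = H_c / H = 19.66 / 10.7 = 1.837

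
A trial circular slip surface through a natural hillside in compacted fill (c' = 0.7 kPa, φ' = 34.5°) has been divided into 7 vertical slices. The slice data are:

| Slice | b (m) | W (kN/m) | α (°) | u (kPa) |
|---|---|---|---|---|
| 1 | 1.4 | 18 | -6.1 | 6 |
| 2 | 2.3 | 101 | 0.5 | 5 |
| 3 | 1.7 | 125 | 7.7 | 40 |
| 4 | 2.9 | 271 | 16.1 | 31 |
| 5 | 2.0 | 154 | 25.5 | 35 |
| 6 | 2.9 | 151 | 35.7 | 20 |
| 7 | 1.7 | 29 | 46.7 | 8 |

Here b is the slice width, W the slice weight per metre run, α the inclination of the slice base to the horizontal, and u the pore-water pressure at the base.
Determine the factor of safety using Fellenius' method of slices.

FS = 1.16

Ordinary method of slices: FS = Σ[c'·Δl_i + (W_i cosα_i − u_i·Δl_i)·tanφ'] / Σ W_i sinα_i, with Δl_i = b_i / cosα_i.
Slice 1: Δl = 1.4/cos(-6.1°) = 1.408 m; N'_1 = 18·cos(-6.1°) − 6·1.408 = 9.5; c'Δl = 0.99; W sinα = -1.9
Slice 2: Δl = 2.3/cos0.5° = 2.300 m; N'_2 = 101·cos0.5° − 5·2.300 = 89.5; c'Δl = 1.61; W sinα = 0.9
Slice 3: Δl = 1.7/cos7.7° = 1.715 m; N'_3 = 125·cos7.7° − 40·1.715 = 55.3; c'Δl = 1.20; W sinα = 16.7
Slice 4: Δl = 2.9/cos16.1° = 3.018 m; N'_4 = 271·cos16.1° − 31·3.018 = 166.8; c'Δl = 2.11; W sinα = 75.2
Slice 5: Δl = 2.0/cos25.5° = 2.216 m; N'_5 = 154·cos25.5° − 35·2.216 = 61.4; c'Δl = 1.55; W sinα = 66.3
Slice 6: Δl = 2.9/cos35.7° = 3.571 m; N'_6 = 151·cos35.7° − 20·3.571 = 51.2; c'Δl = 2.50; W sinα = 88.1
Slice 7: Δl = 1.7/cos46.7° = 2.479 m; N'_7 = 29·cos46.7° − 8·2.479 = 0.1; c'Δl = 1.74; W sinα = 21.1
Σc'Δl = 11.7 kN/m; ΣN' = 433.7 kN/m; ΣW sinα = 266.4 kN/m
Resisting = 11.7 + 433.7·tan34.5° = 11.7 + 298.1 = 309.8 kN/m
FS = 309.8 / 266.4 = 1.163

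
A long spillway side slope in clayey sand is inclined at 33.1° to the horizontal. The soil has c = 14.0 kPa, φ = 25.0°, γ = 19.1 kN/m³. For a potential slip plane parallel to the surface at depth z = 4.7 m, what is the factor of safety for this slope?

FS = 1.06

For an infinite slope with a slip plane parallel to the surface (no pore pressure): FS = [c + γz cos²β tanφ] / [γz sinβ cosβ].
γz = 19.1·4.7 = 89.77 kN/m²
Numerator = 14.0 + 89.77·cos²33.1°·tan25.0° = 14.0 + 89.77·0.7018·0.4663 = 43.377 kPa
Denominator = 89.77·sin33.1°·cos33.1° = 89.77·0.5461·0.8377 = 41.068 kPa
FS = 43.377 / 41.068 = 1.056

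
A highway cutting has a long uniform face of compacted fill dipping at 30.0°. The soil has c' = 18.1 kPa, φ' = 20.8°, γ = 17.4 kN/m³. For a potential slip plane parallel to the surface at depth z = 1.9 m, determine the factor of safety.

For an infinite slope with a slip plane parallel to the surface (no pore pressure): FS = [c' + γz cos²β tanφ'] / [γz sinβ cosβ].
γz = 17.4·1.9 = 33.06 kN/m²
Numerator = 18.1 + 33.06·cos²30.0°·tan20.8° = 18.1 + 33.06·0.7500·0.3799 = 27.519 kPa
Denominator = 33.06·sin30.0°·cos30.0° = 33.06·0.5000·0.8660 = 14.315 kPa
FS = 27.519 / 14.315 = 1.922

FS = 1.92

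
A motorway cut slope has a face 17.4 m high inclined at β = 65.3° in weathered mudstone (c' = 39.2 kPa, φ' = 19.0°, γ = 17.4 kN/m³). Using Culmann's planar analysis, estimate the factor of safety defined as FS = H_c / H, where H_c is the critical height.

H_c = (4c'/γ) · sinβ cosφ' / [1 − cos(β − φ')]
    = (4·39.2/17.4) · sin65.3°·cos19.0° / [1 − cos46.3°]
    = 9.011 · 0.8590 / 0.3091 = 25.04 m
FS = H_c / H = 25.04 / 17.4 = 1.439

FS = 1.44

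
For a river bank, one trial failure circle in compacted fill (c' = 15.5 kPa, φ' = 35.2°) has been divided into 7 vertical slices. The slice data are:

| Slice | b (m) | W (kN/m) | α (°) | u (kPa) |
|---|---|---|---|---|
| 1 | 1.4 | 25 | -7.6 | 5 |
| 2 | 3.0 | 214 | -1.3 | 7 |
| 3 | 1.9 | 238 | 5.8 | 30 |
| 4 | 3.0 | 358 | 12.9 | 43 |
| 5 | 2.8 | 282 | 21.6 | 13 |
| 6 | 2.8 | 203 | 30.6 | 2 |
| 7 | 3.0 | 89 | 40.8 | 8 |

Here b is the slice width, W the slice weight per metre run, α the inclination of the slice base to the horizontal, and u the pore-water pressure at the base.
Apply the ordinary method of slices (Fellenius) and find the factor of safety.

FS = 2.86

Ordinary method of slices: FS = Σ[c'·Δl_i + (W_i cosα_i − u_i·Δl_i)·tanφ'] / Σ W_i sinα_i, with Δl_i = b_i / cosα_i.
Slice 1: Δl = 1.4/cos(-7.6°) = 1.412 m; N'_1 = 25·cos(-7.6°) − 5·1.412 = 17.7; c'Δl = 21.89; W sinα = -3.3
Slice 2: Δl = 3.0/cos(-1.3°) = 3.001 m; N'_2 = 214·cos(-1.3°) − 7·3.001 = 192.9; c'Δl = 46.51; W sinα = -4.9
Slice 3: Δl = 1.9/cos5.8° = 1.910 m; N'_3 = 238·cos5.8° − 30·1.910 = 179.5; c'Δl = 29.60; W sinα = 24.1
Slice 4: Δl = 3.0/cos12.9° = 3.078 m; N'_4 = 358·cos12.9° − 43·3.078 = 216.6; c'Δl = 47.70; W sinα = 79.9
Slice 5: Δl = 2.8/cos21.6° = 3.011 m; N'_5 = 282·cos21.6° − 13·3.011 = 223.0; c'Δl = 46.68; W sinα = 103.8
Slice 6: Δl = 2.8/cos30.6° = 3.253 m; N'_6 = 203·cos30.6° − 2·3.253 = 168.2; c'Δl = 50.42; W sinα = 103.3
Slice 7: Δl = 3.0/cos40.8° = 3.963 m; N'_7 = 89·cos40.8° − 8·3.963 = 35.7; c'Δl = 61.43; W sinα = 58.2
Σc'Δl = 304.2 kN/m; ΣN' = 1033.7 kN/m; ΣW sinα = 361.1 kN/m
Resisting = 304.2 + 1033.7·tan35.2° = 304.2 + 729.2 = 1033.4 kN/m
FS = 1033.4 / 361.1 = 2.862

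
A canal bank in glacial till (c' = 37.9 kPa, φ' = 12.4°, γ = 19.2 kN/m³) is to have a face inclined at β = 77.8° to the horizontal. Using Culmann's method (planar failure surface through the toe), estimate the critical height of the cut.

Culmann's analysis gives the critical failure plane at α_cr = (β + φ')/2 = (77.8 + 12.4)/2 = 45.1°, and the critical height
H_c = (4c'/γ) · sinβ cosφ' / [1 − cos(β − φ')]
    = (4·37.9/19.2) · sin77.8°·cos12.4° / [1 − cos(65.4°)]
    = 7.896 · 0.9774·0.9767 / [1 − 0.4163]
    = 7.896 · 0.9546 / 0.5837
    = 12.91 m

H_c = 12.91 m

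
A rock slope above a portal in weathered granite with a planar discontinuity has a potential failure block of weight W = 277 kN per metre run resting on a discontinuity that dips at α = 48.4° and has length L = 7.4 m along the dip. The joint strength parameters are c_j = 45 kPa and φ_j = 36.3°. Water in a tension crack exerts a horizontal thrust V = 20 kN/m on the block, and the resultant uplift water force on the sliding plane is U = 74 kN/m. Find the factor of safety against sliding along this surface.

FS = 1.83

Resolving the block weight along and normal to the plane and applying the Mohr–Coulomb strength on the joint:
N' = W cosα − U − V sinα = 277·cos48.4° − 74 − 20·sin48.4° = 95.0 kN/m
Driving force T = W sinα + V cosα = 277·sin48.4° + 20·cos48.4° = 220.4 kN/m
Resisting force R = c_j·L + N'·tanφ_j = 45·7.4 + 95.0·tan36.3° = 333.0 + 69.7 = 402.7 kN/m
FS = R / T = 402.7 / 220.4 = 1.827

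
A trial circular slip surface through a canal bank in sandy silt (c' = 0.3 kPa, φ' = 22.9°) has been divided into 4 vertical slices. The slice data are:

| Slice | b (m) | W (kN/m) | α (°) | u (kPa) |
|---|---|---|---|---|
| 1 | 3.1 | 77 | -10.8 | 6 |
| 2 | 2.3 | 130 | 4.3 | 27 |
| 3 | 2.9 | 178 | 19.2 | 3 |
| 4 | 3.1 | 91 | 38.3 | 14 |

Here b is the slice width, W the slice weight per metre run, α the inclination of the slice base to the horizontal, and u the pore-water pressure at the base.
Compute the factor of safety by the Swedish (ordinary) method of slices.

Ordinary method of slices: FS = Σ[c'·Δl_i + (W_i cosα_i − u_i·Δl_i)·tanφ'] / Σ W_i sinα_i, with Δl_i = b_i / cosα_i.
Slice 1: Δl = 3.1/cos(-10.8°) = 3.156 m; N'_1 = 77·cos(-10.8°) − 6·3.156 = 56.7; c'Δl = 0.95; W sinα = -14.4
Slice 2: Δl = 2.3/cos4.3° = 2.306 m; N'_2 = 130·cos4.3° − 27·2.306 = 67.4; c'Δl = 0.69; W sinα = 9.7
Slice 3: Δl = 2.9/cos19.2° = 3.071 m; N'_3 = 178·cos19.2° − 3·3.071 = 158.9; c'Δl = 0.92; W sinα = 58.5
Slice 4: Δl = 3.1/cos38.3° = 3.950 m; N'_4 = 91·cos38.3° − 14·3.950 = 16.1; c'Δl = 1.19; W sinα = 56.4
Σc'Δl = 3.7 kN/m; ΣN' = 299.1 kN/m; ΣW sinα = 110.3 kN/m
Resisting = 3.7 + 299.1·tan22.9° = 3.7 + 126.3 = 130.1 kN/m
FS = 130.1 / 110.3 = 1.180

FS = 1.18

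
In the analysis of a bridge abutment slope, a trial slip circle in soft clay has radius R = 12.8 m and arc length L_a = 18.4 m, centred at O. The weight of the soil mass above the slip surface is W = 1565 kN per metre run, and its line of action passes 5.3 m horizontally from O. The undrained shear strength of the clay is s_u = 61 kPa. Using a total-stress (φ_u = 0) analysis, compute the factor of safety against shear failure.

Taking moments about the centre O, the resisting moment is provided by the undrained shear strength acting along the arc:
M_R = s_u·L_a·R = 61·18.40·12.8 = 14366.7 kN·m/m
M_D = W·d = 1565·5.3 = 8294.5 kN·m/m
FS = M_R / M_D = 14366.7 / 8294.5 = 1.732

FS = 1.73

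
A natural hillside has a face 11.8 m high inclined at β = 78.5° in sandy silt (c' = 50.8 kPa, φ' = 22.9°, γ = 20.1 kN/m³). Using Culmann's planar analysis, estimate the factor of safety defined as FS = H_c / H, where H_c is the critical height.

H_c = (4c'/γ) · sinβ cosφ' / [1 − cos(β − φ')]
    = (4·50.8/20.1) · sin78.5°·cos22.9° / [1 − cos55.6°]
    = 10.109 · 0.9027 / 0.4350 = 20.98 m
FS = H_c / H = 20.98 / 11.8 = 1.778

FS = 1.78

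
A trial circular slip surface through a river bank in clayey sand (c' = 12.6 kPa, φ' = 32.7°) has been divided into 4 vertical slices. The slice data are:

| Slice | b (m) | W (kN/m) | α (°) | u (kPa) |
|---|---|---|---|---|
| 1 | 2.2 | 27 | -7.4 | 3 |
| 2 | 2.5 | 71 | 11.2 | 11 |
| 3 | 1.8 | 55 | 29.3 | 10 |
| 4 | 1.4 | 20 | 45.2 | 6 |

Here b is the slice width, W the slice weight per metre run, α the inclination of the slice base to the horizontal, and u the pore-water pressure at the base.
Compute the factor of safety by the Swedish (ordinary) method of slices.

Ordinary method of slices: FS = Σ[c'·Δl_i + (W_i cosα_i − u_i·Δl_i)·tanφ'] / Σ W_i sinα_i, with Δl_i = b_i / cosα_i.
Slice 1: Δl = 2.2/cos(-7.4°) = 2.218 m; N'_1 = 27·cos(-7.4°) − 3·2.218 = 20.1; c'Δl = 27.95; W sinα = -3.5
Slice 2: Δl = 2.5/cos11.2° = 2.549 m; N'_2 = 71·cos11.2° − 11·2.549 = 41.6; c'Δl = 32.11; W sinα = 13.8
Slice 3: Δl = 1.8/cos29.3° = 2.064 m; N'_3 = 55·cos29.3° − 10·2.064 = 27.3; c'Δl = 26.01; W sinα = 26.9
Slice 4: Δl = 1.4/cos45.2° = 1.987 m; N'_4 = 20·cos45.2° − 6·1.987 = 2.2; c'Δl = 25.03; W sinα = 14.2
Σc'Δl = 111.1 kN/m; ΣN' = 91.2 kN/m; ΣW sinα = 51.4 kN/m
Resisting = 111.1 + 91.2·tan32.7° = 111.1 + 58.6 = 169.7 kN/m
FS = 169.7 / 51.4 = 3.300

FS = 3.30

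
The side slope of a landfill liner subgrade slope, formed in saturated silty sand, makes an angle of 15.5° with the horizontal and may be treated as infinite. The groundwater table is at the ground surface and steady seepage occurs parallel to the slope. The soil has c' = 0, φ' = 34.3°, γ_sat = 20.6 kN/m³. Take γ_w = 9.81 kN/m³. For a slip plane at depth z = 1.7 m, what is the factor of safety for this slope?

With seepage parallel to the slope and the water table at the surface, the effective normal stress on the slip plane uses the buoyant unit weight γ' = γ_sat − γ_w while the driving shear stress uses γ_sat:
FS = [c' + γ' z cos²β tanφ'] / [γ_sat z sinβ cosβ]
(For c' = 0 this reduces to FS = (γ'/γ_sat)·tanφ'/tanβ.)
γ' = 20.6 − 9.81 = 10.79 kN/m³
Numerator = 0.0 + 10.79·1.7·cos²15.5°·tan34.3° = 0.0 + 10.79·1.7·0.9286·0.6822 = 11.619 kPa
Denominator = 20.6·1.7·sin15.5°·cos15.5° = 20.6·1.7·0.2672·0.9636 = 9.018 kPa
FS = 11.619 / 9.018 = 1.288

FS = 1.29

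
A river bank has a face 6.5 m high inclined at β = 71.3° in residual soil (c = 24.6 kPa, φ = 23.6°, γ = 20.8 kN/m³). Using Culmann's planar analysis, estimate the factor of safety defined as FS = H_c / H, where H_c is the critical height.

H_c = (4c/γ) · sinβ cosφ / [1 − cos(β − φ)]
    = (4·24.6/20.8) · sin71.3°·cos23.6° / [1 − cos47.7°]
    = 4.731 · 0.8680 / 0.3270 = 12.56 m
FS = H_c / H = 12.56 / 6.5 = 1.932

FS = 1.93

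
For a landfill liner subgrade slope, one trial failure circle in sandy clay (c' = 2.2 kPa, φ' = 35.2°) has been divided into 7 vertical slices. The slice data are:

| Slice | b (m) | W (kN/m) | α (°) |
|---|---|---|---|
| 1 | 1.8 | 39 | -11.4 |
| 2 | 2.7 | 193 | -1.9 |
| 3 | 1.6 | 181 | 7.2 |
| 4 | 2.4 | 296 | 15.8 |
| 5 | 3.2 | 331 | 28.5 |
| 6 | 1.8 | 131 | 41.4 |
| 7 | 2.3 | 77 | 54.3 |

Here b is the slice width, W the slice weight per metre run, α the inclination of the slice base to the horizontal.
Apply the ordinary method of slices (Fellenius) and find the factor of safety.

FS = 2.11

Ordinary method of slices: FS = Σ[c'·Δl_i + (W_i cosα_i)·tanφ'] / Σ W_i sinα_i, with Δl_i = b_i / cosα_i.
Slice 1: Δl = 1.8/cos(-11.4°) = 1.836 m; N'_1 = 39·cos(-11.4°) = 38.2; c'Δl = 4.04; W sinα = -7.7
Slice 2: Δl = 2.7/cos(-1.9°) = 2.701 m; N'_2 = 193·cos(-1.9°) = 192.9; c'Δl = 5.94; W sinα = -6.4
Slice 3: Δl = 1.6/cos7.2° = 1.613 m; N'_3 = 181·cos7.2° = 179.6; c'Δl = 3.55; W sinα = 22.7
Slice 4: Δl = 2.4/cos15.8° = 2.494 m; N'_4 = 296·cos15.8° = 284.8; c'Δl = 5.49; W sinα = 80.6
Slice 5: Δl = 3.2/cos28.5° = 3.641 m; N'_5 = 331·cos28.5° = 290.9; c'Δl = 8.01; W sinα = 157.9
Slice 6: Δl = 1.8/cos41.4° = 2.400 m; N'_6 = 131·cos41.4° = 98.3; c'Δl = 5.28; W sinα = 86.6
Slice 7: Δl = 2.3/cos54.3° = 3.941 m; N'_7 = 77·cos54.3° = 44.9; c'Δl = 8.67; W sinα = 62.5
Σc'Δl = 41.0 kN/m; ΣN' = 1129.6 kN/m; ΣW sinα = 396.3 kN/m
Resisting = 41.0 + 1129.6·tan35.2° = 41.0 + 796.8 = 837.8 kN/m
FS = 837.8 / 396.3 = 2.114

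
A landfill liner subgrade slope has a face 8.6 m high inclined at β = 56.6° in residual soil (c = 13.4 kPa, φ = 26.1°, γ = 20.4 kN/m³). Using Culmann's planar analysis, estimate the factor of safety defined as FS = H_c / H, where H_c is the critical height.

FS = 1.66

H_c = (4c/γ) · sinβ cosφ / [1 − cos(β − φ)]
    = (4·13.4/20.4) · sin56.6°·cos26.1° / [1 − cos30.5°]
    = 2.627 · 0.7497 / 0.1384 = 14.24 m
FS = H_c / H = 14.24 / 8.6 = 1.655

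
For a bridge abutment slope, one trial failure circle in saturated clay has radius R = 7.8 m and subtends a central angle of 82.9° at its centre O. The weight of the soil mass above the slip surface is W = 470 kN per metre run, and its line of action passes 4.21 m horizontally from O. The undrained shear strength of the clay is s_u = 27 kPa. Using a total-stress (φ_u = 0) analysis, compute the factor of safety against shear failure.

FS = 1.20

Taking moments about the centre O, the resisting moment is provided by the undrained shear strength acting along the arc:
Arc length L_a = R·θ = 7.8·(82.9°·π/180) = 7.8·1.4469 = 11.29 m
M_R = s_u·L_a·R = 27·11.29·7.8 = 2376.8 kN·m/m
M_D = W·d = 470·4.21 = 1978.7 kN·m/m
FS = M_R / M_D = 2376.8 / 1978.7 = 1.201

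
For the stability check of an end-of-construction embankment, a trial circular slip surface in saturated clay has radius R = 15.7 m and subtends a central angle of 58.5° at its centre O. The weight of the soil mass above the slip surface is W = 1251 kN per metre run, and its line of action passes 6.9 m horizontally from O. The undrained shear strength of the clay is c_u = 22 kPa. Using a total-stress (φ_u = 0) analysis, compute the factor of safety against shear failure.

FS = 0.64

Taking moments about the centre O, the resisting moment is provided by the undrained shear strength acting along the arc:
Arc length L_a = R·θ = 15.7·(58.5°·π/180) = 15.7·1.0210 = 16.03 m
M_R = c_u·L_a·R = 22·16.03·15.7 = 5536.8 kN·m/m
M_D = W·d = 1251·6.9 = 8631.9 kN·m/m
FS = M_R / M_D = 5536.8 / 8631.9 = 0.641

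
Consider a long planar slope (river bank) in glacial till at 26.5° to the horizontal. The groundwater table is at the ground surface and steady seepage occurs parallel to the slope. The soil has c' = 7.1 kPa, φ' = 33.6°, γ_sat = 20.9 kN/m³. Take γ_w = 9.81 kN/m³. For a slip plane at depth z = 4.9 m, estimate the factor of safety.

FS = 0.88

With seepage parallel to the slope and the water table at the surface, the effective normal stress on the slip plane uses the buoyant unit weight γ' = γ_sat − γ_w while the driving shear stress uses γ_sat:
FS = [c' + γ' z cos²β tanφ'] / [γ_sat z sinβ cosβ]
γ' = 20.9 − 9.81 = 11.09 kN/m³
Numerator = 7.1 + 11.09·4.9·cos²26.5°·tan33.6° = 7.1 + 11.09·4.9·0.8009·0.6644 = 36.016 kPa
Denominator = 20.9·4.9·sin26.5°·cos26.5° = 20.9·4.9·0.4462·0.8949 = 40.894 kPa
FS = 36.016 / 40.894 = 0.881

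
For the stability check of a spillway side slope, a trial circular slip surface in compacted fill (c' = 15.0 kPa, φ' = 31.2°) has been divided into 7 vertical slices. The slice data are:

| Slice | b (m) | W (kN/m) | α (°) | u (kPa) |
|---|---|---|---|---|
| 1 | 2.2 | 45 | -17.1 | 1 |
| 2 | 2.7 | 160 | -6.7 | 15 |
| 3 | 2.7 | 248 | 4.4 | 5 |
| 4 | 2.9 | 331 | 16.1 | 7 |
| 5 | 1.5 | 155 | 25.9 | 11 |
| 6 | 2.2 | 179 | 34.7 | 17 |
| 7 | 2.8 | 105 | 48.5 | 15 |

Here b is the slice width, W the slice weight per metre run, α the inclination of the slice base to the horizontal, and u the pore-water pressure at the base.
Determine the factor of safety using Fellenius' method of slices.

FS = 2.59

Ordinary method of slices: FS = Σ[c'·Δl_i + (W_i cosα_i − u_i·Δl_i)·tanφ'] / Σ W_i sinα_i, with Δl_i = b_i / cosα_i.
Slice 1: Δl = 2.2/cos(-17.1°) = 2.302 m; N'_1 = 45·cos(-17.1°) − 1·2.302 = 40.7; c'Δl = 34.53; W sinα = -13.2
Slice 2: Δl = 2.7/cos(-6.7°) = 2.719 m; N'_2 = 160·cos(-6.7°) − 15·2.719 = 118.1; c'Δl = 40.78; W sinα = -18.7
Slice 3: Δl = 2.7/cos4.4° = 2.708 m; N'_3 = 248·cos4.4° − 5·2.708 = 233.7; c'Δl = 40.62; W sinα = 19.0
Slice 4: Δl = 2.9/cos16.1° = 3.018 m; N'_4 = 331·cos16.1° − 7·3.018 = 296.9; c'Δl = 45.28; W sinα = 91.8
Slice 5: Δl = 1.5/cos25.9° = 1.667 m; N'_5 = 155·cos25.9° − 11·1.667 = 121.1; c'Δl = 25.01; W sinα = 67.7
Slice 6: Δl = 2.2/cos34.7° = 2.676 m; N'_6 = 179·cos34.7° − 17·2.676 = 101.7; c'Δl = 40.14; W sinα = 101.9
Slice 7: Δl = 2.8/cos48.5° = 4.226 m; N'_7 = 105·cos48.5° − 15·4.226 = 6.2; c'Δl = 63.38; W sinα = 78.6
Σc'Δl = 289.7 kN/m; ΣN' = 918.4 kN/m; ΣW sinα = 327.2 kN/m
Resisting = 289.7 + 918.4·tan31.2° = 289.7 + 556.2 = 845.9 kN/m
FS = 845.9 / 327.2 = 2.586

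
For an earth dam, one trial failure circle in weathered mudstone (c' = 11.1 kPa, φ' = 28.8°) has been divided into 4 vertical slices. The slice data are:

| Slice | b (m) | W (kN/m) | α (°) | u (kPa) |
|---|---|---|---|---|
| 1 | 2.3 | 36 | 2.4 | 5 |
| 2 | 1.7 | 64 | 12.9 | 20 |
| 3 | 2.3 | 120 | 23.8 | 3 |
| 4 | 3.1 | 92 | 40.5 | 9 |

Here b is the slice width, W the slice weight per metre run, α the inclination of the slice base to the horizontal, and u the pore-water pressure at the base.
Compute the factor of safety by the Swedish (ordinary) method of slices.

FS = 1.78

Ordinary method of slices: FS = Σ[c'·Δl_i + (W_i cosα_i − u_i·Δl_i)·tanφ'] / Σ W_i sinα_i, with Δl_i = b_i / cosα_i.
Slice 1: Δl = 2.3/cos2.4° = 2.302 m; N'_1 = 36·cos2.4° − 5·2.302 = 24.5; c'Δl = 25.55; W sinα = 1.5
Slice 2: Δl = 1.7/cos12.9° = 1.744 m; N'_2 = 64·cos12.9° − 20·1.744 = 27.5; c'Δl = 19.36; W sinα = 14.3
Slice 3: Δl = 2.3/cos23.8° = 2.514 m; N'_3 = 120·cos23.8° − 3·2.514 = 102.3; c'Δl = 27.90; W sinα = 48.4
Slice 4: Δl = 3.1/cos40.5° = 4.077 m; N'_4 = 92·cos40.5° − 9·4.077 = 33.3; c'Δl = 45.25; W sinα = 59.7
Σc'Δl = 118.1 kN/m; ΣN' = 187.5 kN/m; ΣW sinα = 124.0 kN/m
Resisting = 118.1 + 187.5·tan28.8° = 118.1 + 103.1 = 221.1 kN/m
FS = 221.1 / 124.0 = 1.784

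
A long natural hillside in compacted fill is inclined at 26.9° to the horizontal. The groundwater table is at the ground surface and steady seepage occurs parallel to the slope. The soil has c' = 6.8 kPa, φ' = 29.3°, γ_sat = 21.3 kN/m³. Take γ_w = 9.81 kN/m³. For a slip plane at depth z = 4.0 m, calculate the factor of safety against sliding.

With seepage parallel to the slope and the water table at the surface, the effective normal stress on the slip plane uses the buoyant unit weight γ' = γ_sat − γ_w while the driving shear stress uses γ_sat:
FS = [c' + γ' z cos²β tanφ'] / [γ_sat z sinβ cosβ]
γ' = 21.3 − 9.81 = 11.49 kN/m³
Numerator = 6.8 + 11.49·4.0·cos²26.9°·tan29.3° = 6.8 + 11.49·4.0·0.7953·0.5612 = 27.312 kPa
Denominator = 21.3·4.0·sin26.9°·cos26.9° = 21.3·4.0·0.4524·0.8918 = 34.377 kPa
FS = 27.312 / 34.377 = 0.794

FS = 0.79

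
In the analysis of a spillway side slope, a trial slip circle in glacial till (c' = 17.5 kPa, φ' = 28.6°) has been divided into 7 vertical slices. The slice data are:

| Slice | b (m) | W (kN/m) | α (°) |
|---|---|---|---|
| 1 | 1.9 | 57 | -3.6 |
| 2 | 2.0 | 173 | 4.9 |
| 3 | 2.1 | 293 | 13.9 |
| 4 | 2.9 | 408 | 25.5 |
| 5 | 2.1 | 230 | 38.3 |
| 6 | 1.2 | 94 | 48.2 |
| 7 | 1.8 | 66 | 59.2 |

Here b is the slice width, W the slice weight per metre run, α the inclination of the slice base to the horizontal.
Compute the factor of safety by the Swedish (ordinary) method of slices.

FS = 1.77

Ordinary method of slices: FS = Σ[c'·Δl_i + (W_i cosα_i)·tanφ'] / Σ W_i sinα_i, with Δl_i = b_i / cosα_i.
Slice 1: Δl = 1.9/cos(-3.6°) = 1.904 m; N'_1 = 57·cos(-3.6°) = 56.9; c'Δl = 33.32; W sinα = -3.6
Slice 2: Δl = 2.0/cos4.9° = 2.007 m; N'_2 = 173·cos4.9° = 172.4; c'Δl = 35.13; W sinα = 14.8
Slice 3: Δl = 2.1/cos13.9° = 2.163 m; N'_3 = 293·cos13.9° = 284.4; c'Δl = 37.86; W sinα = 70.4
Slice 4: Δl = 2.9/cos25.5° = 3.213 m; N'_4 = 408·cos25.5° = 368.3; c'Δl = 56.23; W sinα = 175.6
Slice 5: Δl = 2.1/cos38.3° = 2.676 m; N'_5 = 230·cos38.3° = 180.5; c'Δl = 46.83; W sinα = 142.5
Slice 6: Δl = 1.2/cos48.2° = 1.800 m; N'_6 = 94·cos48.2° = 62.7; c'Δl = 31.51; W sinα = 70.1
Slice 7: Δl = 1.8/cos59.2° = 3.515 m; N'_7 = 66·cos59.2° = 33.8; c'Δl = 61.52; W sinα = 56.7
Σc'Δl = 302.4 kN/m; ΣN' = 1158.9 kN/m; ΣW sinα = 526.5 kN/m
Resisting = 302.4 + 1158.9·tan28.6° = 302.4 + 631.8 = 934.2 kN/m
FS = 934.2 / 526.5 = 1.774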